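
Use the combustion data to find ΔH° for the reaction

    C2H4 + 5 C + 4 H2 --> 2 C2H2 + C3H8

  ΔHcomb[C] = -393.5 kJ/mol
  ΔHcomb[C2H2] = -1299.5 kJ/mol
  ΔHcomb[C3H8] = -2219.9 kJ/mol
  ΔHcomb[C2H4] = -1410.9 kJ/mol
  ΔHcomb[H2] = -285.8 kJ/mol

ΔH° = 297.3 kJ/mol

With combustion enthalpies, reactants minus products:
= [1·(-1410.9) + 5·(-393.5) + 4·(-285.8)] − [2·(-1299.5) + 1·(-2219.9)]
= 297.3 kJ/mol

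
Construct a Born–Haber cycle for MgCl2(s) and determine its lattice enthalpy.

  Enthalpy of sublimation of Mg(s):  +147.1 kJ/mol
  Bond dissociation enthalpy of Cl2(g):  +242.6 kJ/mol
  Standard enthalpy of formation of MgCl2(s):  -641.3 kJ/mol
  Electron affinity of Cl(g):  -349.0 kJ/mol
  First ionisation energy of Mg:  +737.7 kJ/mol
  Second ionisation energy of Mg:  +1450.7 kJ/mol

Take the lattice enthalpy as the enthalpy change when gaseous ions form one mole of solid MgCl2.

U = -2521.4 kJ/mol

ΔHf° = 1·ΔHsub + 1·(ΣIE) + 1·D(Cl2) + 2·EA + U
-641.3 = 1·(+147.1) + 1·(+2188.4) + 1·(+242.6) + 2·(-349.0) + U
U = -641.3 − (+1880.1) = -2521.4 kJ/mol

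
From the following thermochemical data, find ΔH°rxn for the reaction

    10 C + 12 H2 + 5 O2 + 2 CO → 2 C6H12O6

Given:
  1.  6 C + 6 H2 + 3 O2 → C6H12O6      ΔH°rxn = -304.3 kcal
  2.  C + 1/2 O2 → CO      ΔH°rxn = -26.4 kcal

ΔH°rxn = -555.8 kcal

eq. 1 × 2: (2)·(-304.3) = -608.6 kcal
eq. 2 reversed and × 2: (-2)·(-26.4) = +52.8 kcal
By Hess's law, ΔH°rxn = (2)·(-304.3) + (-2)·(-26.4) = -555.8 kcal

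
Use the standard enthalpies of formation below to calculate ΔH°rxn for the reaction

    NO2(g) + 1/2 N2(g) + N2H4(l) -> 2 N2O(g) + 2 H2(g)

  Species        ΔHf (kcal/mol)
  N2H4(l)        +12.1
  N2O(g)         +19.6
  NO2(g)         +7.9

ΔH°rxn = 19.2 kcal/mol

Products: 2·(+19.6) + 2·(+0.0) = +39.2
Reactants: 1·(+7.9) + 1/2·(+0.0) + 1·(+12.1) = +20.0
ΔH°rxn = (+39.2) − (+20.0) = 19.2 kcal/mol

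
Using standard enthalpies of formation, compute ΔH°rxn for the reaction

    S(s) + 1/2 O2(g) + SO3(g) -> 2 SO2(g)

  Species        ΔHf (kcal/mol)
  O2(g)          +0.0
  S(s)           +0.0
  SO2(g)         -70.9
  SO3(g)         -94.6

ΔH°rxn = -47.2 kcal/mol

ΔH°rxn = Σ nΔHf°(products) − Σ nΔHf°(reactants).
Products: 2·(-70.9) = -141.8
Reactants: 1·(+0.0) + 1/2·(+0.0) + 1·(-94.6) = -94.6
ΔH°rxn = (-141.8) − (-94.6) = -47.2 kcal/mol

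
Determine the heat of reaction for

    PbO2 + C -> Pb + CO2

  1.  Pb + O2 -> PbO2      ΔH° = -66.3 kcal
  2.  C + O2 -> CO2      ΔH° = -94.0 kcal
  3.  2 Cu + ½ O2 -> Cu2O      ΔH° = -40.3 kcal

eq. 1 reversed: +66.3 kcal
eq. 2 as written: -94.0 kcal
eq. 3: not needed.
Combining the equations, ΔH° = (+66.3) + (-94.0) = -27.7 kcal

ΔH° = -27.7 kcal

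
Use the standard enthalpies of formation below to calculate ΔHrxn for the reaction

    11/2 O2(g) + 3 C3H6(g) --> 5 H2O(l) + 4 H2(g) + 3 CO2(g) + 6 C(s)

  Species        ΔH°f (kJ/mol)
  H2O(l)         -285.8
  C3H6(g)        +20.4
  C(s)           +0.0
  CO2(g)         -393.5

Products: 5·(-285.8) + 4·(+0.0) + 3·(-393.5) + 6·(+0.0) = -2609.5
Reactants: 11/2·(+0.0) + 3·(+20.4) = +61.2
ΔHrxn = (-2609.5) − (+61.2) = -2670.7 kJ/mol

ΔHrxn = -2670.7 kJ/mol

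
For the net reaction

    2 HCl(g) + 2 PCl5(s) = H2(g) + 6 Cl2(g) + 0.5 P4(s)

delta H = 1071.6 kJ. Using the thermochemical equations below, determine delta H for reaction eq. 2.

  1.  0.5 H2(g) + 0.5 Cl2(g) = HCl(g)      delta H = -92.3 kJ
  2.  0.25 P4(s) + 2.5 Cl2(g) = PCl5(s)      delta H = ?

delta H = -443.5 kJ

eq. 1 reversed and × 2: (-2)·(-92.3) = +184.6 kJ
eq. 2 reversed and × 2: contributes −2·x
+1071.6 = (+184.6) − 2·x
x = (+1071.6 − (+184.6)) / (-2) = -443.5 kJ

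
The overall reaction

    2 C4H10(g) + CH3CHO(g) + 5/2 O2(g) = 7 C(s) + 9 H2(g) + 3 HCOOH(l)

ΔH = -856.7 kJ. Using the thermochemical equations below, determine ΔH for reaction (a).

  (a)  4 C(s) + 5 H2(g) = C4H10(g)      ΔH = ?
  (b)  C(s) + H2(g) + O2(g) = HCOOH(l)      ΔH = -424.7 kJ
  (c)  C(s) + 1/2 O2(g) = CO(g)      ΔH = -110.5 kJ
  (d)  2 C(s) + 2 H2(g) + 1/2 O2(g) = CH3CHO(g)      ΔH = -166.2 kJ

(a) reversed and × 2: contributes −2·x
(b) × 3: (3)·(-424.7) = -1274.1 kJ
(c): not needed.
(d) reversed: +166.2 kJ
-856.7 = (-1274.1) + (+166.2) − 2·x
x = (-856.7 − (-1107.9)) / (-2) = -125.6 kJ

ΔH = -125.6 kJ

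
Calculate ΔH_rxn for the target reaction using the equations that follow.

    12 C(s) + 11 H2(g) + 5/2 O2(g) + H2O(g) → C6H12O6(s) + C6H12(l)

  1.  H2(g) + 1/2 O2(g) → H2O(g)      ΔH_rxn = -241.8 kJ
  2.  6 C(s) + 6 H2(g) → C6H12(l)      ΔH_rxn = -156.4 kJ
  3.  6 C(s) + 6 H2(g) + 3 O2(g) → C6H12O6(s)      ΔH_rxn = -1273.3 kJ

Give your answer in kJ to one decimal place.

eq. 1 reversed (H2O(g) must end up as a reactant): +241.8 kJ
eq. 2 as written (C6H12(l) already on the product side): -156.4 kJ
eq. 3 as written (C6H12O6(s) already on the product side): -1273.3 kJ
ΔH_rxn = (+241.8) + (-156.4) + (-1273.3) = -1187.9 kJ

ΔH_rxn = -1187.9 kJ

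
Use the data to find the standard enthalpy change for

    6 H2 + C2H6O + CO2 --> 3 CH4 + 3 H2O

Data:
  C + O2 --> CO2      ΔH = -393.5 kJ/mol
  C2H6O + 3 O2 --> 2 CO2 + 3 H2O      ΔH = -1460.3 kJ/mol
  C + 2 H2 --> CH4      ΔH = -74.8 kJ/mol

equation 1 reversed and × 3: (-3)·(-393.5) = +1180.5 kJ/mol
equation 2 as written: -1460.3 kJ/mol
equation 3 × 3: (3)·(-74.8) = -224.4 kJ/mol
Since enthalpy is a state function, ΔH = (-3)·(-393.5) + (1)·(-1460.3) + (3)·(-74.8) = -504.2 kJ/mol

ΔH = -504.2 kJ/mol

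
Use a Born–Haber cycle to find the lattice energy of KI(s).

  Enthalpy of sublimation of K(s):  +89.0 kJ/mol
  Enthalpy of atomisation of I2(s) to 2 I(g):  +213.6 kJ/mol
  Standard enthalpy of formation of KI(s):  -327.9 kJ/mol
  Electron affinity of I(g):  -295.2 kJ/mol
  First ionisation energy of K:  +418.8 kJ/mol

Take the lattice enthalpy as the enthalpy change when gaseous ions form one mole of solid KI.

U = -647.3 kJ/mol

ΔHf° = 1·ΔHsub + 1·(ΣIE) + 1/2·D(I2) + 1·EA + U
-327.9 = 1·(+89.0) + 1·(+418.8) + 1/2·(+213.6) + 1·(-295.2) + U
U = -327.9 − (+319.4) = -647.3 kJ/mol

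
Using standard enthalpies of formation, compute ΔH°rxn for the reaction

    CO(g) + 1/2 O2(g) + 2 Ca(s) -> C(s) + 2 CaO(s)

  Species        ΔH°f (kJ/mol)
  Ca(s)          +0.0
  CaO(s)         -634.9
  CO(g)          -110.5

ΔH°rxn = -1159.3 kJ/mol

ΔH°rxn = Σ nΔHf°(products) − Σ nΔHf°(reactants).
Products: 1·(+0.0) + 2·(-634.9) = -1269.8
Reactants: 1·(-110.5) + 1/2·(+0.0) + 2·(+0.0) = -110.5
ΔH°rxn = (-1269.8) − (-110.5) = -1159.3 kJ/mol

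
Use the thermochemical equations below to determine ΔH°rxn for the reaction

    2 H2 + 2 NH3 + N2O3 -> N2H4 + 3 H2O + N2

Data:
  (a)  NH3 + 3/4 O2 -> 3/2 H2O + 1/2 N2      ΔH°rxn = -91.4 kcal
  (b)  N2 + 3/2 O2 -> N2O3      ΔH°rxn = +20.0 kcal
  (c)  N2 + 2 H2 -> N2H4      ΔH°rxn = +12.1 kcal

ΔH°rxn = -190.7 kcal

(a) × 2 (scale by 2 for the 2 NH3): (2)·(-91.4) = -182.8 kcal
(b) reversed (N2O3 must end up as a reactant): -20.0 kcal
(c) as written (N2H4 already on the product side): +12.1 kcal
Since enthalpy is a state function, ΔH°rxn = (-182.8) + (-20.0) + (+12.1) = -190.7 kcal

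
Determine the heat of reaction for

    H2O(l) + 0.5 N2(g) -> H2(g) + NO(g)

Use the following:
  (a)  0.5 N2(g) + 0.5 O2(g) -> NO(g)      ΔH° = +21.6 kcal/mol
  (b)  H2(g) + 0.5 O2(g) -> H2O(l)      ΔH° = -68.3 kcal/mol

ΔH° = 89.9 kcal/mol

(a) as written (NO(g) already on the product side): +21.6 kcal/mol
(b) reversed (reverse to put H2O(l) on the reactant side): +68.3 kcal/mol
Summing the manipulated equations, ΔH° = (+21.6) + (+68.3) = 89.9 kcal/mol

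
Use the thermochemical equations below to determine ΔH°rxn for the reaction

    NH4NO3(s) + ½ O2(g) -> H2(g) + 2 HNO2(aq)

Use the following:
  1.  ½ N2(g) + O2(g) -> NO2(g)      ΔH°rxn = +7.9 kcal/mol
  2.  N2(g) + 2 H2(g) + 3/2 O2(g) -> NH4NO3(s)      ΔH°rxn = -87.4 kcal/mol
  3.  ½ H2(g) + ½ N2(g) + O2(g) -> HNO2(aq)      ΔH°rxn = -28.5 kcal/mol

eq. 1: not needed.
eq. 2 reversed: +87.4 kcal/mol
eq. 3 × 2: (2)·(-28.5) = -57.0 kcal/mol
ΔH°rxn = (-1)·(-87.4) + (2)·(-28.5) = 30.4 kcal/mol

ΔH°rxn = 30.4 kcal/mol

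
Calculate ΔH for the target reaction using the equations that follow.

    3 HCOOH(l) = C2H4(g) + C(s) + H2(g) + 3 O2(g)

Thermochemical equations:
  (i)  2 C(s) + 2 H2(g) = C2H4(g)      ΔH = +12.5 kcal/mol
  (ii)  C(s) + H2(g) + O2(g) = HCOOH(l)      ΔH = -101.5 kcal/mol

(i) as written (C2H4(g) already on the product side): +12.5 kcal/mol
(ii) reversed and × 3 (HCOOH(l) must end up as a reactant; ×3 to match 3 HCOOH(l) in the target): (-3)·(-101.5) = +304.5 kcal/mol
ΔH = (+12.5) + (+304.5) = 317.0 kcal/mol

ΔH = 317.0 kcal/mol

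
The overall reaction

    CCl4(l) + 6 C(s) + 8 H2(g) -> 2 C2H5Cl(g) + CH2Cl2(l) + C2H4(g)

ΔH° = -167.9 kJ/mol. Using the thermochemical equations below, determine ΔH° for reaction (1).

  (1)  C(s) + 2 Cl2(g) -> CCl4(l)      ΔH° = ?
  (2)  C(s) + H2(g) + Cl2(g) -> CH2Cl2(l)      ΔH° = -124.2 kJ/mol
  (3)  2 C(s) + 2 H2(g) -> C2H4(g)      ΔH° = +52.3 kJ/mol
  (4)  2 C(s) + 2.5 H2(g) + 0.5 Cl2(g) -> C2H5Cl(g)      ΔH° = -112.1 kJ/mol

(1) reversed (reverse to put CCl4(l) on the reactant side): contributes −x
(2) as written (CH2Cl2(l) already on the product side): -124.2 kJ/mol
(3) as written (C2H4(g) already on the product side): +52.3 kJ/mol
(4) × 2 (×2 to match 2 C2H5Cl(g) in the target): (2)·(-112.1) = -224.2 kJ/mol
-167.9 = (-124.2) + (+52.3) + (-224.2) − x
x = (-167.9 − (-296.1)) / (-1) = -128.2 kJ/mol

ΔH° = -128.2 kJ/mol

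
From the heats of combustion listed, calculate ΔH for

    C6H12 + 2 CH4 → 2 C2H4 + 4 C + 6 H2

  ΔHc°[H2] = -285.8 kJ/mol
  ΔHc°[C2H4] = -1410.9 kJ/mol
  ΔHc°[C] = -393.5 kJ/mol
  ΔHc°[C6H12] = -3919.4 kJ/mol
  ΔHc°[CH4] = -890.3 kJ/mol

ΔH = 410.6 kJ/mol

Using ΔH = Σ nΔHc°(reactants) − Σ nΔHc°(products):
= [1·(-3919.4) + 2·(-890.3)] − [2·(-1410.9) + 4·(-393.5) + 6·(-285.8)]
= 410.6 kJ/mol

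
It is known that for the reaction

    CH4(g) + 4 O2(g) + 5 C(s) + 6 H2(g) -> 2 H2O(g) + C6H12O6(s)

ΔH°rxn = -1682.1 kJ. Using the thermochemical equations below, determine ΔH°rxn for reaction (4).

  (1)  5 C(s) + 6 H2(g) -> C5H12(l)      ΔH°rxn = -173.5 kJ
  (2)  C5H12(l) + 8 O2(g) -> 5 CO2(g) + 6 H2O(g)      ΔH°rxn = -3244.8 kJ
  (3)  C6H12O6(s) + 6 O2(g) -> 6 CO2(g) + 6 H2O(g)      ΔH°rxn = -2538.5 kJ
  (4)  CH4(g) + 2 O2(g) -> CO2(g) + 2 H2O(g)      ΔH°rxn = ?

(1) as written: -173.5 kJ
(2) as written: -3244.8 kJ
(3) reversed: +2538.5 kJ
(4) as written: contributes x
-1682.1 = (-173.5) + (-3244.8) + (+2538.5) + x
x = (-1682.1 − (-879.8)) / (1) = -802.3 kJ

ΔH°rxn = -802.3 kJ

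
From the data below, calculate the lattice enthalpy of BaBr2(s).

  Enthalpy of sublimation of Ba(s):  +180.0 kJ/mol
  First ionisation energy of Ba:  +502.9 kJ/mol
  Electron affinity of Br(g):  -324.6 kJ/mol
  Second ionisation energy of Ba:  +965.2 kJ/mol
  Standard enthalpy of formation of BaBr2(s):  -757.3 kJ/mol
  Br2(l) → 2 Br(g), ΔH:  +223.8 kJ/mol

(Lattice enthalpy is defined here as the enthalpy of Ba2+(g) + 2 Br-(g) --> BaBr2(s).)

U = -1980.0 kJ/mol

ΔHf° = 1·ΔHsub + 1·(ΣIE) + 1·D(Br2) + 2·EA + U
-757.3 = 1·(+180.0) + 1·(+1468.1) + 1·(+223.8) + 2·(-324.6) + U
U = -757.3 − (+1222.7) = -1980.0 kJ/mol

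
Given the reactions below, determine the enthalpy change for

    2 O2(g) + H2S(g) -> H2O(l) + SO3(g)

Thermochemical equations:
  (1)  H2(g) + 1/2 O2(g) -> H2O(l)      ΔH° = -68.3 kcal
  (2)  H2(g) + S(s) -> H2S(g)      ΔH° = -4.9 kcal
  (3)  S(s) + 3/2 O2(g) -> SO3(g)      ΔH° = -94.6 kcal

ΔH° = -158.0 kcal

(1) as written (H2O(l) already on the product side): -68.3 kcal
(2) reversed (reverse to put H2S(g) on the reactant side): +4.9 kcal
(3) as written (SO3(g) already on the product side): -94.6 kcal
Summing the manipulated equations, ΔH° = (-68.3) + (+4.9) + (-94.6) = -158.0 kcal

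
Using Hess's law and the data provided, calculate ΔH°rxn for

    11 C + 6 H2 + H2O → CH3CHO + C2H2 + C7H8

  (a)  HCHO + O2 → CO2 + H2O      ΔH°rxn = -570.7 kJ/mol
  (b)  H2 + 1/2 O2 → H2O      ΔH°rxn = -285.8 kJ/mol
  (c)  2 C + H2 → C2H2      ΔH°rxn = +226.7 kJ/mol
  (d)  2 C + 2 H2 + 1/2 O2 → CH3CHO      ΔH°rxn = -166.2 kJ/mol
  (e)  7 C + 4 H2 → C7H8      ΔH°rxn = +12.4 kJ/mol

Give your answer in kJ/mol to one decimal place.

(a): not needed.
(b) reversed: +285.8 kJ/mol
(c) as written: +226.7 kJ/mol
(d) as written: -166.2 kJ/mol
(e) as written: +12.4 kJ/mol
By Hess's law, ΔH°rxn = (-1)·(-285.8) + (1)·(+226.7) + (1)·(-166.2) + (1)·(+12.4) = 358.7 kJ/mol

ΔH°rxn = 358.7 kJ/mol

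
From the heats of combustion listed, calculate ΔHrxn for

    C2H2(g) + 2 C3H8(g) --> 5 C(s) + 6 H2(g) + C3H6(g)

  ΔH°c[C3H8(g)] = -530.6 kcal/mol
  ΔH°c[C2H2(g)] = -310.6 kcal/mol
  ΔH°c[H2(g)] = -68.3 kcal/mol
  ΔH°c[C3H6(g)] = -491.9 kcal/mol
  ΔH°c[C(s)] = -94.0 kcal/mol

ΔHrxn = -0.1 kcal/mol

Using ΔH = Σ nΔHc°(reactants) − Σ nΔHc°(products):
= [1·(-310.6) + 2·(-530.6)] − [5·(-94.0) + 6·(-68.3) + 1·(-491.9)]
= -0.1 kcal/mol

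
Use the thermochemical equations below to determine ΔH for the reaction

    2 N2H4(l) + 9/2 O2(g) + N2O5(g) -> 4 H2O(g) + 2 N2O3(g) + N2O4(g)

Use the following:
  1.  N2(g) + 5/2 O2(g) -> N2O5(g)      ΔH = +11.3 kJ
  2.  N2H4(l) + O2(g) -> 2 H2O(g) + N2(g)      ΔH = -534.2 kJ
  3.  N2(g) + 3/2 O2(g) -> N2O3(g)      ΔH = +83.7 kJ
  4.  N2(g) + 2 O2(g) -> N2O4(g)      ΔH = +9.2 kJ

eq. 1 reversed (N2O5(g) must end up as a reactant): -11.3 kJ
eq. 2 × 2 (scale by 2 for the 2 N2H4(l)): (2)·(-534.2) = -1068.4 kJ
eq. 3 × 2 (×2 to match 2 N2O3(g) in the target): (2)·(+83.7) = +167.4 kJ
eq. 4 as written (N2O4(g) already on the product side): +9.2 kJ
Since enthalpy is a state function, ΔH = (-1)·(+11.3) + (2)·(-534.2) + (2)·(+83.7) + (1)·(+9.2) = -903.1 kJ

ΔH = -903.1 kJ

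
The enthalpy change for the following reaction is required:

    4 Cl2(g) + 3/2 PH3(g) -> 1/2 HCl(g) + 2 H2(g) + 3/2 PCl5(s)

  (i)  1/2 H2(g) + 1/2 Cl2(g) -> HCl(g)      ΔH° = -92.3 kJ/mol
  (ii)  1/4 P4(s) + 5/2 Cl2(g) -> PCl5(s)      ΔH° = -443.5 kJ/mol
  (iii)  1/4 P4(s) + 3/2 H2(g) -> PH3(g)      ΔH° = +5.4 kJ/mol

(i) × 1/2 (scale by 1/2 for the 1/2 HCl(g)): (1/2)·(-92.3) = -46.15 kJ/mol
(ii) × 3/2 (×3/2 to match 3/2 PCl5(s) in the target): (3/2)·(-443.5) = -665.25 kJ/mol
(iii) reversed and × 3/2 (reverse to put PH3(g) on the reactant side; ×3/2 to match 3/2 PH3(g) in the target): (-3/2)·(+5.4) = -8.1 kJ/mol
By Hess's law, ΔH° = (-46.15) + (-665.25) + (-8.1) = -719.5 kJ/mol

ΔH° = -719.5 kJ/mol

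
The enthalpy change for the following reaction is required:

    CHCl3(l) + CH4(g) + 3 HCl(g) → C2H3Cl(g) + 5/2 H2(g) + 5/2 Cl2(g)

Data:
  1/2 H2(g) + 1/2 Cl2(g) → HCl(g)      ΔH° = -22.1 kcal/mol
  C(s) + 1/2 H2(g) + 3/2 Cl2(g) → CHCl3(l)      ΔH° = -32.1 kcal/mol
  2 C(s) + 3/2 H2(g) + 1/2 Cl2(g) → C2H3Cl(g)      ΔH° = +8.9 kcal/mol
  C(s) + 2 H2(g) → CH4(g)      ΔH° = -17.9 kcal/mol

equation 1 reversed and × 3 (HCl(g) must end up as a reactant; scale by 3 for the 3 HCl(g)): (-3)·(-22.1) = +66.3 kcal/mol
equation 2 reversed (CHCl3(l) must end up as a reactant): +32.1 kcal/mol
equation 3 as written (C2H3Cl(g) already on the product side): +8.9 kcal/mol
equation 4 reversed (reverse to put CH4(g) on the reactant side): +17.9 kcal/mol
ΔH° = (+66.3) + (+32.1) + (+8.9) + (+17.9) = 125.2 kcal/mol

ΔH° = 125.2 kcal/mol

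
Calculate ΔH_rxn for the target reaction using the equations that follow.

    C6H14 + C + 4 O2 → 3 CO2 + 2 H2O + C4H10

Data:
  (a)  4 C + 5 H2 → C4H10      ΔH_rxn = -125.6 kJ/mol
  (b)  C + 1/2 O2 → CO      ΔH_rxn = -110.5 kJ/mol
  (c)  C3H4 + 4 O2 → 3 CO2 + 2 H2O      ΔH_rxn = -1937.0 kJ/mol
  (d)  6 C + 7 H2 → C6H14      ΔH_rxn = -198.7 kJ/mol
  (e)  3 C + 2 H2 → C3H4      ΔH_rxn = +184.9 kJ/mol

ΔH_rxn = -1679.0 kJ/mol

(a) as written (C4H10 already on the product side): -125.6 kJ/mol
(b): not needed (CO appears nowhere else).
(c) as written (CO2 already on the product side): -1937.0 kJ/mol
(d) reversed (reverse to put C6H14 on the reactant side): +198.7 kJ/mol
(e) as written: +184.9 kJ/mol
Since enthalpy is a state function, ΔH_rxn = (1)·(-125.6) + (1)·(-1937.0) + (-1)·(-198.7) + (1)·(+184.9) = -1679.0 kJ/mol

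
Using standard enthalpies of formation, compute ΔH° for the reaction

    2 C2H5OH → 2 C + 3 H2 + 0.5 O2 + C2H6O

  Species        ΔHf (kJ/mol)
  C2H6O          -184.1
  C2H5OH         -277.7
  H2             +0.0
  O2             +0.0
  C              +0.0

Products: 2·(+0.0) + 3·(+0.0) + 1/2·(+0.0) + 1·(-184.1) = -184.1
Reactants: 2·(-277.7) = -555.4
ΔH° = (-184.1) − (-555.4) = 371.3 kJ/mol

ΔH° = 371.3 kJ/mol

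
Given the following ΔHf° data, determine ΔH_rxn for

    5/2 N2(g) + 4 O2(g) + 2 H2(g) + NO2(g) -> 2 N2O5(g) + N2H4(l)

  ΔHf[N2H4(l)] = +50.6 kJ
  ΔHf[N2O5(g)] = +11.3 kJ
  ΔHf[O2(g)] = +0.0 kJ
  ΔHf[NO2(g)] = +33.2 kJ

Products: 2·(+11.3) + 1·(+50.6) = +73.2
Reactants: 5/2·(+0.0) + 4·(+0.0) + 2·(+0.0) + 1·(+33.2) = +33.2
ΔH_rxn = (+73.2) − (+33.2) = 40.0 kJ

ΔH_rxn = 40.0 kJ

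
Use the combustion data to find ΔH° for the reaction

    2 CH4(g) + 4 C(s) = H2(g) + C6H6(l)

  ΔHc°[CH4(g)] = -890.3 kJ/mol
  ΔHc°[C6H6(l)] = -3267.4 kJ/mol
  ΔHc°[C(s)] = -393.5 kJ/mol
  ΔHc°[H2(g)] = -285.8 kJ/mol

Using ΔH = Σ nΔHc°(reactants) − Σ nΔHc°(products):
= [2·(-890.3) + 4·(-393.5)] − [1·(-285.8) + 1·(-3267.4)]
= 198.6 kJ/mol

ΔH° = 198.6 kJ/mol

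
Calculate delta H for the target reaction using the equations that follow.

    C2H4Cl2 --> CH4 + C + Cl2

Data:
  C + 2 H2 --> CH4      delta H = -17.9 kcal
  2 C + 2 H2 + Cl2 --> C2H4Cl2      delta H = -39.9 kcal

equation 1 as written: -17.9 kcal
equation 2 reversed: +39.9 kcal
delta H = (-17.9) + (+39.9) = 22.0 kcal

delta H = 22.0 kcal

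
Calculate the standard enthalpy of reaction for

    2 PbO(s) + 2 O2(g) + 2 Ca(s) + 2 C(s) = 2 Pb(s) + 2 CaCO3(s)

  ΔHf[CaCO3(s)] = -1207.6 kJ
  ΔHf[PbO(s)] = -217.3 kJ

ΔH°rxn = Σ nΔHf°(products) − Σ nΔHf°(reactants).
Products: 2·(+0.0) + 2·(-1207.6) = -2415.2
Reactants: 2·(-217.3) + 2·(+0.0) + 2·(+0.0) + 2·(+0.0) = -434.6
ΔH_rxn = (-2415.2) − (-434.6) = -1980.6 kJ

ΔH_rxn = -1980.6 kJ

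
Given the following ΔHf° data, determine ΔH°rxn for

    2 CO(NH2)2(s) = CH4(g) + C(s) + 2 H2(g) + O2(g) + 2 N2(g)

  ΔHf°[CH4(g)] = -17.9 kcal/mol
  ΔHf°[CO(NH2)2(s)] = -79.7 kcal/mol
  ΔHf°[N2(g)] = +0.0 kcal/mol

Products: 1·(-17.9) + 1·(+0.0) + 2·(+0.0) + 1·(+0.0) + 2·(+0.0) = -17.9
Reactants: 2·(-79.7) = -159.4
ΔH°rxn = (-17.9) − (-159.4) = 141.5 kcal/mol

ΔH°rxn = 141.5 kcal/mol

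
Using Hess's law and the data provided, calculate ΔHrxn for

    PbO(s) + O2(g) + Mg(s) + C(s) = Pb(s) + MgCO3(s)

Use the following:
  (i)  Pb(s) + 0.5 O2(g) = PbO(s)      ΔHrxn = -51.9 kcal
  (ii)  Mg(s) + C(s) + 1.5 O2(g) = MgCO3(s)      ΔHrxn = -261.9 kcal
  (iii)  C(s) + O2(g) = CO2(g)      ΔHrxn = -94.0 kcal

ΔHrxn = -210.0 kcal

(i) reversed (PbO(s) must end up as a reactant): +51.9 kcal
(ii) as written (MgCO3(s) already on the product side): -261.9 kcal
(iii): not needed (CO2(g) appears nowhere else).
By Hess's law, ΔHrxn = (-1)·(-51.9) + (1)·(-261.9) = -210.0 kcal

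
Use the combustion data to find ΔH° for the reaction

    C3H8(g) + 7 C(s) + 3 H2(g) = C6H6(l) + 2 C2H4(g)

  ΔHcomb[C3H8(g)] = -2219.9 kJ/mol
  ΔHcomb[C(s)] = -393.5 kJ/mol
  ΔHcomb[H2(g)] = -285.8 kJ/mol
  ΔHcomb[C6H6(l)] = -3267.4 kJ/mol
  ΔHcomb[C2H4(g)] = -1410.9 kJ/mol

ΔH° = 257.4 kJ/mol

With combustion enthalpies, reactants minus products:
= [1·(-2219.9) + 7·(-393.5) + 3·(-285.8)] − [1·(-3267.4) + 2·(-1410.9)]
= 257.4 kJ/mol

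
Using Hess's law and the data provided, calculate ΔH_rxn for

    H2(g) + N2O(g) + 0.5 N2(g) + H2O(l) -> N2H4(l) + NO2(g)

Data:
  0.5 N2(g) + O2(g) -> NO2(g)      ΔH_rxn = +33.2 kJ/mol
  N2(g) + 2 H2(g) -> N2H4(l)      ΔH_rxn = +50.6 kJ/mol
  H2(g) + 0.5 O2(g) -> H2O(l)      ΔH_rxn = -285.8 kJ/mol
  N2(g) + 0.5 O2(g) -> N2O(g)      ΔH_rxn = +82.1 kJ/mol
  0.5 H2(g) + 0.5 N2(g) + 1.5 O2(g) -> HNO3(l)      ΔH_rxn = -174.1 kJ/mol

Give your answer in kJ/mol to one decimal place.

equation 1 as written (NO2(g) already on the product side): +33.2 kJ/mol
equation 2 as written (N2H4(l) already on the product side): +50.6 kJ/mol
equation 3 reversed (H2O(l) must end up as a reactant): +285.8 kJ/mol
equation 4 reversed (N2O(g) must end up as a reactant): -82.1 kJ/mol
equation 5: not needed (HNO3(l) appears nowhere else).
ΔH_rxn = (1)·(+33.2) + (1)·(+50.6) + (-1)·(-285.8) + (-1)·(+82.1) = 287.5 kJ/mol

ΔH_rxn = 287.5 kJ/mol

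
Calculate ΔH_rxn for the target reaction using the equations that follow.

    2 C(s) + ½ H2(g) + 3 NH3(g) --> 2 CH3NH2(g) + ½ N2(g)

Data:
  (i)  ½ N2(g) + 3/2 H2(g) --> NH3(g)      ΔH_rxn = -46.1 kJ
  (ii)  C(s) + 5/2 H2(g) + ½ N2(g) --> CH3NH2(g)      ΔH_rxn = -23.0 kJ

ΔH_rxn = 92.3 kJ

(i) reversed and × 3: (-3)·(-46.1) = +138.3 kJ
(ii) × 2: (2)·(-23.0) = -46.0 kJ
Since enthalpy is a state function, ΔH_rxn = (-3)·(-46.1) + (2)·(-23.0) = 92.3 kJ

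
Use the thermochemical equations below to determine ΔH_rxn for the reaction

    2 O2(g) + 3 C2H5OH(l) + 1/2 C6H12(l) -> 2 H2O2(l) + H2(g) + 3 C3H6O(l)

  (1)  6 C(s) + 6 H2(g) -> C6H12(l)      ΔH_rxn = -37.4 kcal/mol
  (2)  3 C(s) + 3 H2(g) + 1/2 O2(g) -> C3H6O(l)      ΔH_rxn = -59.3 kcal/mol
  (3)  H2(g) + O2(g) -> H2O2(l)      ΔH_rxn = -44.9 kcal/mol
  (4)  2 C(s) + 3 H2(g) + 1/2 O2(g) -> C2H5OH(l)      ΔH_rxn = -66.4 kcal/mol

ΔH_rxn = -49.8 kcal/mol

(1) reversed and × 1/2 (C6H12(l) must end up as a reactant; scale by 1/2 for the 1/2 C6H12(l)): (-1/2)·(-37.4) = +18.7 kcal/mol
(2) × 3 (×3 to match 3 C3H6O(l) in the target): (3)·(-59.3) = -177.9 kcal/mol
(3) × 2 (scale by 2 for the 2 H2O2(l)): (2)·(-44.9) = -89.8 kcal/mol
(4) reversed and × 3 (C2H5OH(l) must end up as a reactant; scale by 3 for the 3 C2H5OH(l)): (-3)·(-66.4) = +199.2 kcal/mol
ΔH_rxn = (-1/2)·(-37.4) + (3)·(-59.3) + (2)·(-44.9) + (-3)·(-66.4) = -49.8 kcal/mol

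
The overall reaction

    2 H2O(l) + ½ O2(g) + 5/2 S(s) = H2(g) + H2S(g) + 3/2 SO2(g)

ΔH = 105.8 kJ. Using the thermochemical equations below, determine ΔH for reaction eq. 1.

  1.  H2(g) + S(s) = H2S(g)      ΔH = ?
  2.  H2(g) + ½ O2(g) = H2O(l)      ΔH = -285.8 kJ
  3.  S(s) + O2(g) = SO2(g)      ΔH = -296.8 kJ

eq. 1 as written: contributes x
eq. 2 reversed and × 2: (-2)·(-285.8) = +571.6 kJ
eq. 3 × 3/2: (3/2)·(-296.8) = -445.2 kJ
+105.8 = (+571.6) + (-445.2) + x
x = (+105.8 − (+126.4)) / (1) = -20.6 kJ

ΔH = -20.6 kJ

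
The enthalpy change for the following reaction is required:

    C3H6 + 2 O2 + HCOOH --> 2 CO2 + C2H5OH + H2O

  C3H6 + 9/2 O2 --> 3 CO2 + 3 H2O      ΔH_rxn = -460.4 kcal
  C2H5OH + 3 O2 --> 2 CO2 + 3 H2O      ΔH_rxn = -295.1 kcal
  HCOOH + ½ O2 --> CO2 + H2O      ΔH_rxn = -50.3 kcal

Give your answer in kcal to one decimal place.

equation 1 as written: -460.4 kcal
equation 2 reversed: +295.1 kcal
equation 3 as written: -50.3 kcal
By Hess's law, ΔH_rxn = (1)·(-460.4) + (-1)·(-295.1) + (1)·(-50.3) = -215.6 kcal

ΔH_rxn = -215.6 kcal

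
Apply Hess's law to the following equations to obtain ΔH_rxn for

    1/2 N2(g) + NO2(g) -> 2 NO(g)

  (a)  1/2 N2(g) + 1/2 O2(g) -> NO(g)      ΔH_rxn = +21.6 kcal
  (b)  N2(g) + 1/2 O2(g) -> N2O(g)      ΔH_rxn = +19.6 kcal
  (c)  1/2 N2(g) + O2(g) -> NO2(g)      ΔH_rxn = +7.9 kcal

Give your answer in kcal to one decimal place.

ΔH_rxn = 35.3 kcal

(a) × 2: (2)·(+21.6) = +43.2 kcal
(b): not needed.
(c) reversed: -7.9 kcal
Summing the manipulated equations, ΔH_rxn = (+43.2) + (-7.9) = 35.3 kcal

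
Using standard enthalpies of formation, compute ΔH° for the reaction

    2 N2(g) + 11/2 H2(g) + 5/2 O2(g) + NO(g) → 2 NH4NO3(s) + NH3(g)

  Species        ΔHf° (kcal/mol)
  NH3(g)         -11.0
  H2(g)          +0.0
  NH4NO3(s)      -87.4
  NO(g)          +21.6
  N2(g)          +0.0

ΔH° = -207.4 kcal/mol

Products: 2·(-87.4) + 1·(-11.0) = -185.8
Reactants: 2·(+0.0) + 11/2·(+0.0) + 5/2·(+0.0) + 1·(+21.6) = +21.6
ΔH° = (-185.8) − (+21.6) = -207.4 kcal/mol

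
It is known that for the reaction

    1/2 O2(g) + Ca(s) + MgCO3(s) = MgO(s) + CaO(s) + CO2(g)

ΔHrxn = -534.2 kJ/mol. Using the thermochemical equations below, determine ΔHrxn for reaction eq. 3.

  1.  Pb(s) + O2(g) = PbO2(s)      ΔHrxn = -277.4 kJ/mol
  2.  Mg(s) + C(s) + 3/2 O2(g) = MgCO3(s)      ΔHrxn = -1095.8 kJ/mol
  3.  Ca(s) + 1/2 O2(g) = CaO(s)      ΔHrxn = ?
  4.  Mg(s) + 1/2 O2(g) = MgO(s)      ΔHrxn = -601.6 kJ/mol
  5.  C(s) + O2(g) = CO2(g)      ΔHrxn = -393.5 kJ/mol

eq. 1: not needed.
eq. 2 reversed: +1095.8 kJ/mol
eq. 3 as written: contributes x
eq. 4 as written: -601.6 kJ/mol
eq. 5 as written: -393.5 kJ/mol
-534.2 = (+1095.8) + (-601.6) + (-393.5) + x
x = (-534.2 − (+100.7)) / (1) = -634.9 kJ/mol

ΔHrxn = -634.9 kJ/mol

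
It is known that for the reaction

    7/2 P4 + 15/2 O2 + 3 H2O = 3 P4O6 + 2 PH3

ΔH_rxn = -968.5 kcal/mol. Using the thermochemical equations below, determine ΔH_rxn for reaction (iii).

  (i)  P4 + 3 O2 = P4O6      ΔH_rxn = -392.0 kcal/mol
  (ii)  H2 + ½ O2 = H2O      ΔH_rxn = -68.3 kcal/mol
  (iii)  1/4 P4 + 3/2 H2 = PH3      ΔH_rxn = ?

(i) × 3 (×3 to match 3 P4O6 in the target): (3)·(-392.0) = -1176.0 kcal/mol
(ii) reversed and × 3 (reverse to put H2O on the reactant side; ×3 to match 3 H2O in the target): (-3)·(-68.3) = +204.9 kcal/mol
(iii) × 2 (scale by 2 for the 2 PH3): contributes 2·x
-968.5 = (-1176.0) + (+204.9) + 2·x
x = (-968.5 − (-971.1)) / (2) = 1.3 kcal/mol

ΔH_rxn = 1.3 kcal/mol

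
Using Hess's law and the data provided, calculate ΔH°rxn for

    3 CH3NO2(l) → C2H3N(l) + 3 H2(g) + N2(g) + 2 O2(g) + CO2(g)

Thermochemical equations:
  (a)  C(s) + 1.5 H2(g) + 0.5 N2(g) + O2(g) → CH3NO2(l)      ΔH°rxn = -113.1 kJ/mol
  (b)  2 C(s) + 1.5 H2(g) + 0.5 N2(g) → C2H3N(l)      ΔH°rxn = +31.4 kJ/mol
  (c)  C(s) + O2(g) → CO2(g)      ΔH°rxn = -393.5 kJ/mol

ΔH°rxn = -22.8 kJ/mol

(a) reversed and × 3 (CH3NO2(l) must end up as a reactant; ×3 to match 3 CH3NO2(l) in the target): (-3)·(-113.1) = +339.3 kJ/mol
(b) as written (C2H3N(l) already on the product side): +31.4 kJ/mol
(c) as written (CO2(g) already on the product side): -393.5 kJ/mol
ΔH°rxn = (-3)·(-113.1) + (1)·(+31.4) + (1)·(-393.5) = -22.8 kJ/mol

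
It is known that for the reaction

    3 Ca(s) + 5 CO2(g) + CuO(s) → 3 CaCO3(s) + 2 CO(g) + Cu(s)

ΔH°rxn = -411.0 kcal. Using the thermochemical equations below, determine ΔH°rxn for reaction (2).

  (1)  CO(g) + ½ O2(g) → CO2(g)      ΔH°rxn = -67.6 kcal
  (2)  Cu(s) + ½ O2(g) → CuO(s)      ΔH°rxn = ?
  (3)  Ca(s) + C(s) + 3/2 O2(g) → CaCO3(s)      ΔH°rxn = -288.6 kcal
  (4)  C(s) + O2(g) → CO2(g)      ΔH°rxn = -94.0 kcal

(1) reversed and × 2 (CO(g) must end up as a product; ×2 to match 2 CO(g) in the target): (-2)·(-67.6) = +135.2 kcal
(2) reversed (reverse to put CuO(s) on the reactant side): contributes −x
(3) × 3 (×3 to match 3 CaCO3(s) in the target): (3)·(-288.6) = -865.8 kcal
(4) reversed and × 3: (-3)·(-94.0) = +282.0 kcal
-411.0 = (+135.2) + (-865.8) + (+282.0) − x
x = (-411.0 − (-448.6)) / (-1) = -37.6 kcal

ΔH°rxn = -37.6 kcal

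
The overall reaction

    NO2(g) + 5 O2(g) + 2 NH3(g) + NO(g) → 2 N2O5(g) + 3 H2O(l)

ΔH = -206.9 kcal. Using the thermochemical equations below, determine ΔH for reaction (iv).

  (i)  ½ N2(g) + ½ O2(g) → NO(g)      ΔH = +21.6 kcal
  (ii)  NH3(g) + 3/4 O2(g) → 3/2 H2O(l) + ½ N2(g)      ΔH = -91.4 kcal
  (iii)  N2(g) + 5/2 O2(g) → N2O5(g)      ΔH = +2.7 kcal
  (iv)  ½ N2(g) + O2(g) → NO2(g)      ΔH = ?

ΔH = 7.9 kcal

(i) reversed (NO(g) must end up as a reactant): -21.6 kcal
(ii) × 2 (×2 to match 2 NH3(g) in the target): (2)·(-91.4) = -182.8 kcal
(iii) × 2 (scale by 2 for the 2 N2O5(g)): (2)·(+2.7) = +5.4 kcal
(iv) reversed (NO2(g) must end up as a reactant): contributes −x
-206.9 = (-21.6) + (-182.8) + (+5.4) − x
x = (-206.9 − (-199.0)) / (-1) = 7.9 kcal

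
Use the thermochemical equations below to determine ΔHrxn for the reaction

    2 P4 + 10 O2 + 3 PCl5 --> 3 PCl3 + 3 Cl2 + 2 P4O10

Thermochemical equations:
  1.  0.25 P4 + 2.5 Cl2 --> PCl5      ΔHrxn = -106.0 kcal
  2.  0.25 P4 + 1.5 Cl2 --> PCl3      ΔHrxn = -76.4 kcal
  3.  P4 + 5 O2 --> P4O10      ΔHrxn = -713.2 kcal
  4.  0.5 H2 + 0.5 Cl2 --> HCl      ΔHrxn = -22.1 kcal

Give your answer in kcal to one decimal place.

ΔHrxn = -1337.6 kcal

eq. 1 reversed and × 3 (reverse to put PCl5 on the reactant side; ×3 to match 3 PCl5 in the target): (-3)·(-106.0) = +318.0 kcal
eq. 2 × 3 (scale by 3 for the 3 PCl3): (3)·(-76.4) = -229.2 kcal
eq. 3 × 2 (scale by 2 for the 2 P4O10): (2)·(-713.2) = -1426.4 kcal
eq. 4: not needed (HCl appears nowhere else).
ΔHrxn = (-3)·(-106.0) + (3)·(-76.4) + (2)·(-713.2) = -1337.6 kcal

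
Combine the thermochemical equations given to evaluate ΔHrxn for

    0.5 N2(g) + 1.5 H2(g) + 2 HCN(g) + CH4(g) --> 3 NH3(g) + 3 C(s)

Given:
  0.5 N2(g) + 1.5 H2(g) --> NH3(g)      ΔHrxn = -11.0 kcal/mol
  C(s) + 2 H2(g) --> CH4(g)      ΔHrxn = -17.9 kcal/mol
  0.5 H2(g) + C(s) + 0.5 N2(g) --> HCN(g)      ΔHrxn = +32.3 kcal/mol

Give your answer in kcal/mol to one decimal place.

equation 1 × 3 (×3 to match 3 NH3(g) in the target): (3)·(-11.0) = -33.0 kcal/mol
equation 2 reversed (CH4(g) must end up as a reactant): +17.9 kcal/mol
equation 3 reversed and × 2 (HCN(g) must end up as a reactant; ×2 to match 2 HCN(g) in the target): (-2)·(+32.3) = -64.6 kcal/mol
ΔHrxn = (-33.0) + (+17.9) + (-64.6) = -79.7 kcal/mol

ΔHrxn = -79.7 kcal/mol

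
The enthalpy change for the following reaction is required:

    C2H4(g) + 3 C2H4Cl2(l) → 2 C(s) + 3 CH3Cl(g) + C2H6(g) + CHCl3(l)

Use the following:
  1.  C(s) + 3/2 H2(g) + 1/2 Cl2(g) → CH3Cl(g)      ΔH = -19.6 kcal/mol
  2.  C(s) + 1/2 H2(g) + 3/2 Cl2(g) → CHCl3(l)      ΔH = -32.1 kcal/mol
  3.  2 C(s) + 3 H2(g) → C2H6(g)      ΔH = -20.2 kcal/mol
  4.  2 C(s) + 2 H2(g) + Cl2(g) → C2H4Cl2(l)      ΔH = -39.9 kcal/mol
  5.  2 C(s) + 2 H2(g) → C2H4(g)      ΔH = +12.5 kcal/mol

ΔH = -3.9 kcal/mol

eq. 1 × 3 (scale by 3 for the 3 CH3Cl(g)): (3)·(-19.6) = -58.8 kcal/mol
eq. 2 as written (CHCl3(l) already on the product side): -32.1 kcal/mol
eq. 3 as written (C2H6(g) already on the product side): -20.2 kcal/mol
eq. 4 reversed and × 3 (C2H4Cl2(l) must end up as a reactant; ×3 to match 3 C2H4Cl2(l) in the target): (-3)·(-39.9) = +119.7 kcal/mol
eq. 5 reversed (C2H4(g) must end up as a reactant): -12.5 kcal/mol
Combining the equations, ΔH = (-58.8) + (-32.1) + (-20.2) + (+119.7) + (-12.5) = -3.9 kcal/mol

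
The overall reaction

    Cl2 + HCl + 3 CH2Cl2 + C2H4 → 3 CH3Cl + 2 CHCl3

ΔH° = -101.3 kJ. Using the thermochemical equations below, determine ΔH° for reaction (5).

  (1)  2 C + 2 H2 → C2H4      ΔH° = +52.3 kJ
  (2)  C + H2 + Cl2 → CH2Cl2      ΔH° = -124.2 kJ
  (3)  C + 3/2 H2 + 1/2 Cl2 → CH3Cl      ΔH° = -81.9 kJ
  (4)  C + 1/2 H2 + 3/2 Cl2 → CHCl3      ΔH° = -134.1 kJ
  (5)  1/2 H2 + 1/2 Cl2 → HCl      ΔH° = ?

(1) reversed (C2H4 must end up as a reactant): -52.3 kJ
(2) reversed and × 3 (reverse to put CH2Cl2 on the reactant side; ×3 to match 3 CH2Cl2 in the target): (-3)·(-124.2) = +372.6 kJ
(3) × 3 (scale by 3 for the 3 CH3Cl): (3)·(-81.9) = -245.7 kJ
(4) × 2 (scale by 2 for the 2 CHCl3): (2)·(-134.1) = -268.2 kJ
(5) reversed (reverse to put HCl on the reactant side): contributes −x
-101.3 = (-52.3) + (+372.6) + (-245.7) + (-268.2) − x
x = (-101.3 − (-193.6)) / (-1) = -92.3 kJ

ΔH° = -92.3 kJ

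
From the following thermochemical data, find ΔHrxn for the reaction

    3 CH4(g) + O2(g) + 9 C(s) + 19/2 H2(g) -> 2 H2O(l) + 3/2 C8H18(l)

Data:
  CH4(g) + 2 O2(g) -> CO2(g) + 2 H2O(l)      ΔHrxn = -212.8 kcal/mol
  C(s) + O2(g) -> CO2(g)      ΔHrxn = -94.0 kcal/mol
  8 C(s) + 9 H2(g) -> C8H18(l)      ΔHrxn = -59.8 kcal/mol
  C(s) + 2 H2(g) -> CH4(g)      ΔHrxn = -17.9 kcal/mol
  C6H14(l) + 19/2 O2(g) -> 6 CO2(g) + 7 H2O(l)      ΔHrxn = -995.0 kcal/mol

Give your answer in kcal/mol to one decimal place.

ΔHrxn = -172.7 kcal/mol

equation 1 as written: -212.8 kcal/mol
equation 2 reversed: +94.0 kcal/mol
equation 3 × 3/2: (3/2)·(-59.8) = -89.7 kcal/mol
equation 4 reversed and × 2: (-2)·(-17.9) = +35.8 kcal/mol
equation 5: not needed.
ΔHrxn = (-212.8) + (+94.0) + (-89.7) + (+35.8) = -172.7 kcal/mol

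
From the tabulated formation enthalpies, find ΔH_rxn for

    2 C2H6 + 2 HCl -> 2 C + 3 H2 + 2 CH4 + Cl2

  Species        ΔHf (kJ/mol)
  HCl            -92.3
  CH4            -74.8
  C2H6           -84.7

ΔH_rxn = 204.4 kJ/mol

ΔH°rxn = Σ nΔHf°(products) − Σ nΔHf°(reactants).
Products: 2·(+0.0) + 3·(+0.0) + 2·(-74.8) + 1·(+0.0) = -149.6
Reactants: 2·(-84.7) + 2·(-92.3) = -354.0
ΔH_rxn = (-149.6) − (-354.0) = 204.4 kJ/mol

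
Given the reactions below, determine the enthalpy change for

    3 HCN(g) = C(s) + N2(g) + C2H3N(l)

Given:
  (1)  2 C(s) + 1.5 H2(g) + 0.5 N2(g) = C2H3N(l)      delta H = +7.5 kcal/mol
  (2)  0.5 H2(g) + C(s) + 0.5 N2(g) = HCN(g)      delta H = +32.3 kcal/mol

delta H = -89.4 kcal/mol

(1) as written: +7.5 kcal/mol
(2) reversed and × 3: (-3)·(+32.3) = -96.9 kcal/mol
By Hess's law, delta H = (1)·(+7.5) + (-3)·(+32.3) = -89.4 kcal/mol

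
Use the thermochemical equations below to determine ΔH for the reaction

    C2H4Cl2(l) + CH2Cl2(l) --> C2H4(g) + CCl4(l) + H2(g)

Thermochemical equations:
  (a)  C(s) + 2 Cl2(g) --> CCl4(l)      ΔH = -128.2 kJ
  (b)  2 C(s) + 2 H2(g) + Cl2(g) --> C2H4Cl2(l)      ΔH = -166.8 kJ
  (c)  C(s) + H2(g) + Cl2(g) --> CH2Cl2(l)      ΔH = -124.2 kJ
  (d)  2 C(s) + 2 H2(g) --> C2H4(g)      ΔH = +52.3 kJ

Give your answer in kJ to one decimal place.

(a) as written: -128.2 kJ
(b) reversed: +166.8 kJ
(c) reversed: +124.2 kJ
(d) as written: +52.3 kJ
ΔH = (1)·(-128.2) + (-1)·(-166.8) + (-1)·(-124.2) + (1)·(+52.3) = 215.1 kJ

ΔH = 215.1 kJ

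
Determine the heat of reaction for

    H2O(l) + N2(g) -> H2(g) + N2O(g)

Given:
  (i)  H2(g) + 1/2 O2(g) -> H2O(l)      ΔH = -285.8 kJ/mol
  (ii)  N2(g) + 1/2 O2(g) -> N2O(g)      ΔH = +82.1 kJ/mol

ΔH = 367.9 kJ/mol

(i) reversed: +285.8 kJ/mol
(ii) as written: +82.1 kJ/mol
Since enthalpy is a state function, ΔH = (+285.8) + (+82.1) = 367.9 kJ/mol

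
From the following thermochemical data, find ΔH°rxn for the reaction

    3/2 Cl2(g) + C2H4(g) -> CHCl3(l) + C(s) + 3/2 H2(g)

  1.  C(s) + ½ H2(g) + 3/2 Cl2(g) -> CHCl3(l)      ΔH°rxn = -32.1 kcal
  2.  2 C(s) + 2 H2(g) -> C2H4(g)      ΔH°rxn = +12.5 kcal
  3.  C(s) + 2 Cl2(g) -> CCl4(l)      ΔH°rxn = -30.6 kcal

ΔH°rxn = -44.6 kcal

eq. 1 as written (CHCl3(l) already on the product side): -32.1 kcal
eq. 2 reversed (C2H4(g) must end up as a reactant): -12.5 kcal
eq. 3: not needed (CCl4(l) appears nowhere else).
ΔH°rxn = (-32.1) + (-12.5) = -44.6 kcal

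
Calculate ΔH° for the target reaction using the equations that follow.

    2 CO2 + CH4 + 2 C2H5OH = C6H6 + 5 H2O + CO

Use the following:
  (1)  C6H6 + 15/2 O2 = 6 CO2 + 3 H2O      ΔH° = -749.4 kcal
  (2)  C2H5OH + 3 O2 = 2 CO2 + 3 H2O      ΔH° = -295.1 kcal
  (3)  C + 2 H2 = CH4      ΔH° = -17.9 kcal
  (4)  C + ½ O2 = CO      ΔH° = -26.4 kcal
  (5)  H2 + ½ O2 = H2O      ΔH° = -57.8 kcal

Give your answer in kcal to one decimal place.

(1) reversed (reverse to put C6H6 on the product side): +749.4 kcal
(2) × 2 (×2 to match 2 C2H5OH in the target): (2)·(-295.1) = -590.2 kcal
(3) reversed (CH4 must end up as a reactant): +17.9 kcal
(4) as written (CO already on the product side): -26.4 kcal
(5) × 2: (2)·(-57.8) = -115.6 kcal
ΔH° = (+749.4) + (-590.2) + (+17.9) + (-26.4) + (-115.6) = 35.1 kcal

ΔH° = 35.1 kcal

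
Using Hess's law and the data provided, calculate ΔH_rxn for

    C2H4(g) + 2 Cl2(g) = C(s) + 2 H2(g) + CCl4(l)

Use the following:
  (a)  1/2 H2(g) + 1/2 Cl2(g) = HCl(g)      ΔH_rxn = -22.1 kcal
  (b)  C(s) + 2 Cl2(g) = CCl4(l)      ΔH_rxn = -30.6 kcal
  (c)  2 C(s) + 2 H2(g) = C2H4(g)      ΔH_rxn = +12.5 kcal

(a): not needed.
(b) as written: -30.6 kcal
(c) reversed: -12.5 kcal
Summing the manipulated equations, ΔH_rxn = (-30.6) + (-12.5) = -43.1 kcal

ΔH_rxn = -43.1 kcal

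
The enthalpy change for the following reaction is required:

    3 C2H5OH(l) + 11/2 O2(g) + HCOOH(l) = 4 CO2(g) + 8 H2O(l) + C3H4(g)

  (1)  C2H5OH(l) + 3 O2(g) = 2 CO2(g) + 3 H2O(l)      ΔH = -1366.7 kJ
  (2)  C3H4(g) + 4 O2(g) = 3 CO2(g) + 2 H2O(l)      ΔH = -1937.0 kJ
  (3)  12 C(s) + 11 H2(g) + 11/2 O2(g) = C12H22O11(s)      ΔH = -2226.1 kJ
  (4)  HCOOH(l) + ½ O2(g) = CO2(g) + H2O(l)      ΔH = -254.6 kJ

ΔH = -2417.7 kJ

(1) × 3 (×3 to match 3 C2H5OH(l) in the target): (3)·(-1366.7) = -4100.1 kJ
(2) reversed (reverse to put C3H4(g) on the product side): +1937.0 kJ
(3): not needed (C(s) appears nowhere else).
(4) as written (HCOOH(l) already on the reactant side): -254.6 kJ
ΔH = (-4100.1) + (+1937.0) + (-254.6) = -2417.7 kJ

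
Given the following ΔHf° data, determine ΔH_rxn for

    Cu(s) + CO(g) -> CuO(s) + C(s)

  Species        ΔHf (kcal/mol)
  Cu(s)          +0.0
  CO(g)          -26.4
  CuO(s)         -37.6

ΔH_rxn = -11.2 kcal/mol

Products: 1·(-37.6) + 1·(+0.0) = -37.6
Reactants: 1·(+0.0) + 1·(-26.4) = -26.4
ΔH_rxn = (-37.6) − (-26.4) = -11.2 kcal/mol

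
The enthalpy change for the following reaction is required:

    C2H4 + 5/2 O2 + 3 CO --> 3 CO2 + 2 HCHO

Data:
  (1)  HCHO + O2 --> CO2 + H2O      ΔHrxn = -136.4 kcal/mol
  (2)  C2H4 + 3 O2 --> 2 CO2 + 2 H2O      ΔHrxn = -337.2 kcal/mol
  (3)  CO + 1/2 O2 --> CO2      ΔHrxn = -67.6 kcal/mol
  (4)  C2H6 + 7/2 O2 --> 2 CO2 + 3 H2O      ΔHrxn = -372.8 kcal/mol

(1) reversed and × 2 (HCHO must end up as a product; ×2 to match 2 HCHO in the target): (-2)·(-136.4) = +272.8 kcal/mol
(2) as written (C2H4 already on the reactant side): -337.2 kcal/mol
(3) × 3 (×3 to match 3 CO in the target): (3)·(-67.6) = -202.8 kcal/mol
(4): not needed (C2H6 appears nowhere else).
Summing the manipulated equations, ΔHrxn = (+272.8) + (-337.2) + (-202.8) = -267.2 kcal/mol

ΔHrxn = -267.2 kcal/mol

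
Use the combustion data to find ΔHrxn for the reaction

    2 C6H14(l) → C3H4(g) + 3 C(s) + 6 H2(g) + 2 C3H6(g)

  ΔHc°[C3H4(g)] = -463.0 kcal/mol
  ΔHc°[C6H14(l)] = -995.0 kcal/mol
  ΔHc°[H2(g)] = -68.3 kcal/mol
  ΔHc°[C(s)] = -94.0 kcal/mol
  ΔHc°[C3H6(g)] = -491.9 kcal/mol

Using ΔH = Σ nΔHc°(reactants) − Σ nΔHc°(products):
= [2·(-995.0)] − [1·(-463.0) + 3·(-94.0) + 6·(-68.3) + 2·(-491.9)]
= 148.6 kcal/mol

ΔHrxn = 148.6 kcal/mol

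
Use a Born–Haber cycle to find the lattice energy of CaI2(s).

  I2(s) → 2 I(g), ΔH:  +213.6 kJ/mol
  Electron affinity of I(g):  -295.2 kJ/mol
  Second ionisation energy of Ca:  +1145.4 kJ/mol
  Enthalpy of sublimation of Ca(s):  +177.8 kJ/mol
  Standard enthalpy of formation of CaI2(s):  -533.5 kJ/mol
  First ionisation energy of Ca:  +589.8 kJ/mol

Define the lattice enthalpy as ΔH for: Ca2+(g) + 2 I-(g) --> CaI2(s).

U = -2069.7 kJ/mol

ΔHf° = 1·ΔHsub + 1·(ΣIE) + 1·D(I2) + 2·EA + U
-533.5 = 1·(+177.8) + 1·(+1735.2) + 1·(+213.6) + 2·(-295.2) + U
U = -533.5 − (+1536.2) = -2069.7 kJ/mol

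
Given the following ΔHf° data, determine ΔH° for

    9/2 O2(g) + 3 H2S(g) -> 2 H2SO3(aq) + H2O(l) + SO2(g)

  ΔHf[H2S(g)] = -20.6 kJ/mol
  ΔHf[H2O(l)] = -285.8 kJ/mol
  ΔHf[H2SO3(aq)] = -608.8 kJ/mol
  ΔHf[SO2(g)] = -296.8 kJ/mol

ΔH° = -1738.4 kJ/mol

ΔH°rxn = Σ nΔHf°(products) − Σ nΔHf°(reactants).
Products: 2·(-608.8) + 1·(-285.8) + 1·(-296.8) = -1800.2
Reactants: 9/2·(+0.0) + 3·(-20.6) = -61.8
ΔH° = (-1800.2) − (-61.8) = -1738.4 kJ/mol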